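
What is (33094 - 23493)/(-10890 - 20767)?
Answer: -9601/31657 ≈ -0.30328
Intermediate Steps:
(33094 - 23493)/(-10890 - 20767) = 9601/(-31657) = 9601*(-1/31657) = -9601/31657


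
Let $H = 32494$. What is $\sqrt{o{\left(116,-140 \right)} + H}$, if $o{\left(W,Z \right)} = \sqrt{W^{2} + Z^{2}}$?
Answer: $\sqrt{32494 + 4 \sqrt{2066}} \approx 180.76$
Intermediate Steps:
$\sqrt{o{\left(116,-140 \right)} + H} = \sqrt{\sqrt{116^{2} + \left(-140\right)^{2}} + 32494} = \sqrt{\sqrt{13456 + 19600} + 32494} = \sqrt{\sqrt{33056} + 32494} = \sqrt{4 \sqrt{2066} + 32494} = \sqrt{32494 + 4 \sqrt{2066}}$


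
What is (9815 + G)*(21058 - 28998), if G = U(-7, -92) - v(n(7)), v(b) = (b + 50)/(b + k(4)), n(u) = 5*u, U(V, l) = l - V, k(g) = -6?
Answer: -2239754900/29 ≈ -7.7233e+7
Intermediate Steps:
v(b) = (50 + b)/(-6 + b) (v(b) = (b + 50)/(b - 6) = (50 + b)/(-6 + b))
G = -2550/29 (G = (-92 - 1*(-7)) - (50 + 5*7)/(-6 + 5*7) = (-92 + 7) - (50 + 35)/(-6 + 35) = -85 - 85/29 = -2550/29 ≈ -87.931)
(9815 + G)*(21058 - 28998) = (9815 - 2550/29)*(21058 - 28998) = (282085/29)*(-7940) = -2239754900/29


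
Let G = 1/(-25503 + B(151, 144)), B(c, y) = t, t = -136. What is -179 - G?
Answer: -4589380/25639 ≈ -179.00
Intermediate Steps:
B(c, y) = -136
G = -1/25639 (G = 1/(-25503 - 136) = 1/(-25639) = -1/25639 ≈ -3.9003e-5)
-179 - G = -179 - 1*(-1/25639) = -179 + 1/25639 = -4589380/25639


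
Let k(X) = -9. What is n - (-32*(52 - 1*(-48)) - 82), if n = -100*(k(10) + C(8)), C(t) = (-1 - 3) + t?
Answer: 3782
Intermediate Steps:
C(t) = -4 + t
n = 500 (n = -100*(-9 + (-4 + 8)) = -100*(-9 + 4) = -100*(-5) = 500)
n - (-32*(52 - 1*(-48)) - 82) = 500 - (-32*(52 - 1*(-48)) - 82) = 500 - (-32*(52 + 48) - 82) = 500 - (-32*100 - 82) = 500 - (-3200 - 82) = 500 - 1*(-3282) = 500 + 3282 = 3782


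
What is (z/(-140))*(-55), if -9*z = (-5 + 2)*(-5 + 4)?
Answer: -11/84 ≈ -0.13095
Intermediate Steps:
z = -1/3 (z = -(-5 + 2)*(-5 + 4)/9 = -(-1)*(-1)/3 = -1/9*3 = -1/3 ≈ -0.33333)
(z/(-140))*(-55) = -1/3/(-140)*(-55) = -1/3*(-1/140)*(-55) = (1/420)*(-55) = -11/84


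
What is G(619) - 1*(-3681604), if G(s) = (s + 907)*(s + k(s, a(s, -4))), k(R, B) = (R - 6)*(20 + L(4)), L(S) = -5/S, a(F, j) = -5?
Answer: 44331321/2 ≈ 2.2166e+7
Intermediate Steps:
k(R, B) = -225/2 + 75*R/4 (k(R, B) = (R - 6)*(20 - 5/4) = (-6 + R)*(20 - 5*¼) = (-6 + R)*(20 - 5/4) = (-6 + R)*(75/4) = -225/2 + 75*R/4)
G(s) = (907 + s)*(-225/2 + 79*s/4) (G(s) = (s + 907)*(s + (-225/2 + 75*s/4)) = (907 + s)*(-225/2 + 79*s/4))
G(619) - 1*(-3681604) = (-204075/2 + (79/4)*619² + (71203/4)*619) - 1*(-3681604) = (-204075/2 + (79/4)*383161 + 44074657/4) + 3681604 = (-204075/2 + 30269719/4 + 44074657/4) + 3681604 = 36968113/2 + 3681604 = 44331321/2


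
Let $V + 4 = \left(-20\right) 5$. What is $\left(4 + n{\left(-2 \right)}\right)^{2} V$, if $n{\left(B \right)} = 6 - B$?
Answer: $-14976$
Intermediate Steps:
$V = -104$ ($V = -4 - 100 = -104$)
$\left(4 + n{\left(-2 \right)}\right)^{2} V = \left(4 + \left(6 - -2\right)\right)^{2} \left(-104\right) = \left(4 + \left(6 + 2\right)\right)^{2} \left(-104\right) = \left(4 + 8\right)^{2} \left(-104\right) = 12^{2} \left(-104\right) = 144 \left(-104\right) = -14976$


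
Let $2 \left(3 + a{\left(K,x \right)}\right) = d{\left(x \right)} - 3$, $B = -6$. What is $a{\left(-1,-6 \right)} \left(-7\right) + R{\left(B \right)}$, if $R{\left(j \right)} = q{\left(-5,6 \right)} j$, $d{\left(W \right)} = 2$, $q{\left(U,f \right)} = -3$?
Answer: $\frac{85}{2} \approx 42.5$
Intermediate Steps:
$a{\left(K,x \right)} = - \frac{7}{2}$ ($a{\left(K,x \right)} = -3 + \frac{2 - 3}{2} = -3 + \frac{1}{2} \left(-1\right) = -3 - \frac{1}{2} = - \frac{7}{2}$)
$R{\left(j \right)} = - 3 j$
$a{\left(-1,-6 \right)} \left(-7\right) + R{\left(B \right)} = \left(- \frac{7}{2}\right) \left(-7\right) - -18 = \frac{49}{2} + 18 = \frac{85}{2}$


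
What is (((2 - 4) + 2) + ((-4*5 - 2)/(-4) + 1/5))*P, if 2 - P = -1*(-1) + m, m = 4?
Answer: -171/10 ≈ -17.100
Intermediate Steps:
P = -3 (P = 2 - (-1*(-1) + 4) = 2 - (1 + 4) = 2 - 1*5 = 2 - 5 = -3)
(((2 - 4) + 2) + ((-4*5 - 2)/(-4) + 1/5))*P = (((2 - 4) + 2) + ((-4*5 - 2)/(-4) + 1/5))*(-3) = ((-2 + 2) + ((-20 - 2)*(-1/4) + 1*(1/5)))*(-3) = (0 + (-22*(-1/4) + 1/5))*(-3) = (0 + (11/2 + 1/5))*(-3) = (0 + 57/10)*(-3) = (57/10)*(-3) = -171/10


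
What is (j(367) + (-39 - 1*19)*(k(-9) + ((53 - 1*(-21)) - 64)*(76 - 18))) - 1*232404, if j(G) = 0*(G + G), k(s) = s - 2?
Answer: -265406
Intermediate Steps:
k(s) = -2 + s
j(G) = 0 (j(G) = 0*(2*G) = 0)
(j(367) + (-39 - 1*19)*(k(-9) + ((53 - 1*(-21)) - 64)*(76 - 18))) - 1*232404 = (0 + (-39 - 1*19)*((-2 - 9) + ((53 - 1*(-21)) - 64)*(76 - 18))) - 1*232404 = (0 + (-39 - 19)*(-11 + ((53 + 21) - 64)*58)) - 232404 = (0 - 58*(-11 + (74 - 64)*58)) - 232404 = (0 - 58*(-11 + 10*58)) - 232404 = (0 - 58*(-11 + 580)) - 232404 = (0 - 58*569) - 232404 = (0 - 33002) - 232404 = -33002 - 232404 = -265406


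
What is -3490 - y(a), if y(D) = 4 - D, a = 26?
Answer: -3468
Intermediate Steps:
-3490 - y(a) = -3490 - (4 - 1*26) = -3490 - (4 - 26) = -3490 - 1*(-22) = -3490 + 22 = -3468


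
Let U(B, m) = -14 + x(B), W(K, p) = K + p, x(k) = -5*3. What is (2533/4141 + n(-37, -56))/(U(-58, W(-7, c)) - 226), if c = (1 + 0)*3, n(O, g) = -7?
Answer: 8818/351985 ≈ 0.025052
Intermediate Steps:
x(k) = -15
c = 3 (c = 1*3 = 3)
U(B, m) = -29 (U(B, m) = -14 - 15 = -29)
(2533/4141 + n(-37, -56))/(U(-58, W(-7, c)) - 226) = (2533/4141 - 7)/(-29 - 226) = (2533*(1/4141) - 7)/(-255) = (2533/4141 - 7)*(-1/255) = -26454/4141*(-1/255) = 8818/351985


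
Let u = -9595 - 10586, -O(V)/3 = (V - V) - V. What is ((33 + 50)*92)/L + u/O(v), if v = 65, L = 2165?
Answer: -2813523/28145 ≈ -99.965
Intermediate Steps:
O(V) = 3*V (O(V) = -3*((V - V) - V) = -3*(0 - V) = -(-3)*V = 3*V)
u = -20181
((33 + 50)*92)/L + u/O(v) = ((33 + 50)*92)/2165 - 20181/(3*65) = (83*92)*(1/2165) - 20181/195 = 7636*(1/2165) - 20181*1/195 = 7636/2165 - 6727/65 = -2813523/28145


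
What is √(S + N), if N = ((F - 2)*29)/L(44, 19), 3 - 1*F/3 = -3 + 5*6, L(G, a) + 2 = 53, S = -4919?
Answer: I*√12903765/51 ≈ 70.435*I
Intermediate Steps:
L(G, a) = 51 (L(G, a) = -2 + 53 = 51)
F = -72 (F = 9 - 3*(-3 + 5*6) = 9 - 3*(-3 + 30) = 9 - 3*27 = 9 - 81 = -72)
N = -2146/51 (N = ((-72 - 2)*29)/51 = -74*29*(1/51) = -2146*1/51 = -2146/51 ≈ -42.078)
√(S + N) = √(-4919 - 2146/51) = √(-253015/51) = I*√12903765/51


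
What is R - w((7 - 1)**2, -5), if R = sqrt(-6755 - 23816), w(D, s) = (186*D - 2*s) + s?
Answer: -6701 + I*sqrt(30571) ≈ -6701.0 + 174.85*I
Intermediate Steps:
w(D, s) = -s + 186*D (w(D, s) = (-2*s + 186*D) + s = -s + 186*D)
R = I*sqrt(30571) (R = sqrt(-30571) = I*sqrt(30571) ≈ 174.85*I)
R - w((7 - 1)**2, -5) = I*sqrt(30571) - (-1*(-5) + 186*(7 - 1)**2) = I*sqrt(30571) - (5 + 186*6**2) = I*sqrt(30571) - (5 + 186*36) = I*sqrt(30571) - (5 + 6696) = I*sqrt(30571) - 1*6701 = I*sqrt(30571) - 6701 = -6701 + I*sqrt(30571)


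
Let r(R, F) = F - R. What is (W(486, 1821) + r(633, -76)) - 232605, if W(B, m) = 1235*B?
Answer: 366896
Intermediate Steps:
(W(486, 1821) + r(633, -76)) - 232605 = (1235*486 + (-76 - 1*633)) - 232605 = (600210 + (-76 - 633)) - 232605 = (600210 - 709) - 232605 = 599501 - 232605 = 366896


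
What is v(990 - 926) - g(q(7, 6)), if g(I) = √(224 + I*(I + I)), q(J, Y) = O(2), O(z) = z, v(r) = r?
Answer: 64 - 2*√58 ≈ 48.768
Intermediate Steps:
q(J, Y) = 2
g(I) = √(224 + 2*I²) (g(I) = √(224 + I*(2*I)) = √(224 + 2*I²))
v(990 - 926) - g(q(7, 6)) = (990 - 926) - √(224 + 2*2²) = 64 - √(224 + 2*4) = 64 - √(224 + 8) = 64 - √232 = 64 - 2*√58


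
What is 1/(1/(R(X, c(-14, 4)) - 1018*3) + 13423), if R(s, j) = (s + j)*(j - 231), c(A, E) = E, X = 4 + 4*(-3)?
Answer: 2146/28805757 ≈ 7.4499e-5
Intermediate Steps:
X = -8 (X = 4 - 12 = -8)
R(s, j) = (-231 + j)*(j + s) (R(s, j) = (j + s)*(-231 + j) = (-231 + j)*(j + s))
1/(1/(R(X, c(-14, 4)) - 1018*3) + 13423) = 1/(1/((4² - 231*4 - 231*(-8) + 4*(-8)) - 1018*3) + 13423) = 1/(1/((16 - 924 + 1848 - 32) - 3054) + 13423) = 1/(1/(908 - 3054) + 13423) = 1/(1/(-2146) + 13423) = 1/(-1/2146 + 13423) = 1/(28805757/2146) = 2146/28805757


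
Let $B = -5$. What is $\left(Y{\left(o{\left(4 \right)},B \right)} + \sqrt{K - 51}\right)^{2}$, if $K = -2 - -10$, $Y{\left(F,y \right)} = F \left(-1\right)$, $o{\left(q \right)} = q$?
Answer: $\left(4 - i \sqrt{43}\right)^{2} \approx -27.0 - 52.46 i$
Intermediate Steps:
$Y{\left(F,y \right)} = - F$
$K = 8$ ($K = -2 + 10 = 8$)
$\left(Y{\left(o{\left(4 \right)},B \right)} + \sqrt{K - 51}\right)^{2} = \left(\left(-1\right) 4 + \sqrt{8 - 51}\right)^{2} = \left(-4 + \sqrt{-43}\right)^{2} = \left(-4 + i \sqrt{43}\right)^{2}$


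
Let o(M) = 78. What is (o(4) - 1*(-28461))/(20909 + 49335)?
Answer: 28539/70244 ≈ 0.40628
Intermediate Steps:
(o(4) - 1*(-28461))/(20909 + 49335) = (78 - 1*(-28461))/(20909 + 49335) = (78 + 28461)/70244 = 28539*(1/70244) = 28539/70244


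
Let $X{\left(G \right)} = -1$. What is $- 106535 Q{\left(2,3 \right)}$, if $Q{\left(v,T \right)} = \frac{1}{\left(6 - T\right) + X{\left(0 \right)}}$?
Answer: $- \frac{106535}{2} \approx -53268.0$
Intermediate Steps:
$Q{\left(v,T \right)} = \frac{1}{5 - T}$ ($Q{\left(v,T \right)} = \frac{1}{\left(6 - T\right) - 1} = \frac{1}{5 - T}$)
$- 106535 Q{\left(2,3 \right)} = - 106535 \left(- \frac{1}{-5 + 3}\right) = - 106535 \left(- \frac{1}{-2}\right) = - 106535 \left(\left(-1\right) \left(- \frac{1}{2}\right)\right) = \left(-106535\right) \frac{1}{2} = - \frac{106535}{2}$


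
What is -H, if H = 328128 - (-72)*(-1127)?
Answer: -246984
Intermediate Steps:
H = 246984 (H = 328128 - 1*81144 = 328128 - 81144 = 246984)
-H = -1*246984 = -246984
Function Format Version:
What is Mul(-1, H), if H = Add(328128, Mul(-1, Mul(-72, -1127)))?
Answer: -246984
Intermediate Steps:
H = 246984 (H = Add(328128, Mul(-1, 81144)) = Add(328128, -81144) = 246984)
Mul(-1, H) = Mul(-1, 246984) = -246984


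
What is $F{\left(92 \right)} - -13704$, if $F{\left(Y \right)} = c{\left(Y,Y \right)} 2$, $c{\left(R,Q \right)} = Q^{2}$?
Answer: $30632$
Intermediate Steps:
$F{\left(Y \right)} = 2 Y^{2}$ ($F{\left(Y \right)} = Y^{2} \cdot 2 = 2 Y^{2}$)
$F{\left(92 \right)} - -13704 = 2 \cdot 92^{2} - -13704 = 2 \cdot 8464 + 13704 = 16928 + 13704 = 30632$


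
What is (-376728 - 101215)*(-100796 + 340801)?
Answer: -114708709715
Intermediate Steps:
(-376728 - 101215)*(-100796 + 340801) = -477943*240005 = -114708709715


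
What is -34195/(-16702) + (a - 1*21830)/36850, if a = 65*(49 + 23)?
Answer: 2781847/1758482 ≈ 1.5820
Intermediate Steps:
a = 4680 (a = 65*72 = 4680)
-34195/(-16702) + (a - 1*21830)/36850 = -34195/(-16702) + (4680 - 1*21830)/36850 = -34195*(-1/16702) + (4680 - 21830)*(1/36850) = 4885/2386 - 17150*1/36850 = 4885/2386 - 343/737 = 2781847/1758482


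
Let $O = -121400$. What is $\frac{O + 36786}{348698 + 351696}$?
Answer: $- \frac{42307}{350197} \approx -0.12081$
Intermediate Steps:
$\frac{O + 36786}{348698 + 351696} = \frac{-121400 + 36786}{348698 + 351696} = - \frac{84614}{700394} = \left(-84614\right) \frac{1}{700394} = - \frac{42307}{350197}$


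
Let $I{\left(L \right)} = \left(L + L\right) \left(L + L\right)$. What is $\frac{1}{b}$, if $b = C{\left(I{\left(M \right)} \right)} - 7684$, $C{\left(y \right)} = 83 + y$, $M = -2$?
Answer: $- \frac{1}{7585} \approx -0.00013184$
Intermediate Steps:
$I{\left(L \right)} = 4 L^{2}$ ($I{\left(L \right)} = 2 L 2 L = 4 L^{2}$)
$b = -7585$ ($b = \left(83 + 4 \left(-2\right)^{2}\right) - 7684 = \left(83 + 4 \cdot 4\right) - 7684 = \left(83 + 16\right) - 7684 = 99 - 7684 = -7585$)
$\frac{1}{b} = \frac{1}{-7585} = - \frac{1}{7585}$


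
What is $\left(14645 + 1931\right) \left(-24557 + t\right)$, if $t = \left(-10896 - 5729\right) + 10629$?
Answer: $-506446528$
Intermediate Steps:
$t = -5996$ ($t = -16625 + 10629 = -5996$)
$\left(14645 + 1931\right) \left(-24557 + t\right) = \left(14645 + 1931\right) \left(-24557 - 5996\right) = 16576 \left(-30553\right) = -506446528$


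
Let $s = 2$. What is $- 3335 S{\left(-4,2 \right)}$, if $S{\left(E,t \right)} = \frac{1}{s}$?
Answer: $- \frac{3335}{2} \approx -1667.5$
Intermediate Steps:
$S{\left(E,t \right)} = \frac{1}{2}$
$- 3335 S{\left(-4,2 \right)} = \left(-3335\right) \frac{1}{2} = - \frac{3335}{2}$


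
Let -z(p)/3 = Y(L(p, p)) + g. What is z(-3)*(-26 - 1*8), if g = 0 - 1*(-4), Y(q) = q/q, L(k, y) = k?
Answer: 510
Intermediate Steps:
Y(q) = 1
g = 4 (g = 0 + 4 = 4)
z(p) = -15 (z(p) = -3*(1 + 4) = -3*5 = -15)
z(-3)*(-26 - 1*8) = -15*(-26 - 1*8) = -15*(-26 - 8) = -15*(-34) = 510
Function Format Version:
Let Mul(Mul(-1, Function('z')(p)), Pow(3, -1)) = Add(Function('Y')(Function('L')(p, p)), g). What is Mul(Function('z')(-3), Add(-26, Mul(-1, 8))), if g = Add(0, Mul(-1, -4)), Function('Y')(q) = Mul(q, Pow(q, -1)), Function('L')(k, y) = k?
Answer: 510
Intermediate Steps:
Function('Y')(q) = 1
g = 4 (g = Add(0, 4) = 4)
Function('z')(p) = -15 (Function('z')(p) = Mul(-3, Add(1, 4)) = Mul(-3, 5) = -15)
Mul(Function('z')(-3), Add(-26, Mul(-1, 8))) = Mul(-15, Add(-26, Mul(-1, 8))) = Mul(-15, Add(-26, -8)) = Mul(-15, -34) = 510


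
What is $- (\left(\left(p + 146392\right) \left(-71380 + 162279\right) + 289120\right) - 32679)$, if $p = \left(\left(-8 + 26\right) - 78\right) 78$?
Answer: $-12881735529$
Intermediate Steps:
$p = -4680$ ($p = \left(18 - 78\right) 78 = \left(-60\right) 78 = -4680$)
$- (\left(\left(p + 146392\right) \left(-71380 + 162279\right) + 289120\right) - 32679) = - (\left(\left(-4680 + 146392\right) \left(-71380 + 162279\right) + 289120\right) - 32679) = - (\left(141712 \cdot 90899 + 289120\right) - 32679) = - (\left(12881479088 + 289120\right) - 32679) = - (12881768208 - 32679) = \left(-1\right) 12881735529 = -12881735529$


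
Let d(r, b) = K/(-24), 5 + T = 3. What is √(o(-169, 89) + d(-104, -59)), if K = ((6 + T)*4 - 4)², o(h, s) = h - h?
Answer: I*√6 ≈ 2.4495*I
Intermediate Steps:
T = -2 (T = -5 + 3 = -2)
o(h, s) = 0
K = 144 (K = ((6 - 2)*4 - 4)² = (4*4 - 4)² = (16 - 4)² = 12² = 144)
d(r, b) = -6 (d(r, b) = 144/(-24) = 144*(-1/24) = -6)
√(o(-169, 89) + d(-104, -59)) = √(0 - 6) = √(-6) = I*√6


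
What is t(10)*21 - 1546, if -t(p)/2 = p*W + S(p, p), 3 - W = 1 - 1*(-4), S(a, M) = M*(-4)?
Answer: 974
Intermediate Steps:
S(a, M) = -4*M
W = -2 (W = 3 - (1 - 1*(-4)) = 3 - (1 + 4) = 3 - 1*5 = 3 - 5 = -2)
t(p) = 12*p (t(p) = -2*(p*(-2) - 4*p) = -2*(-2*p - 4*p) = -(-12)*p = 12*p)
t(10)*21 - 1546 = (12*10)*21 - 1546 = 120*21 - 1546 = 2520 - 1546 = 974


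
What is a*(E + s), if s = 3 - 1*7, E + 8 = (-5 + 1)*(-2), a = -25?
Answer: 100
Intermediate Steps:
E = 0 (E = -8 + (-5 + 1)*(-2) = -8 - 4*(-2) = -8 + 8 = 0)
s = -4 (s = 3 - 7 = -4)
a*(E + s) = -25*(0 - 4) = -25*(-4) = 100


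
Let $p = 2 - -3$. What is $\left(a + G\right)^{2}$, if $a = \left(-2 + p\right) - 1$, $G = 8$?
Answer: $100$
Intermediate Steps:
$p = 5$ ($p = 2 + 3 = 5$)
$a = 2$ ($a = \left(-2 + 5\right) - 1 = 3 - 1 = 2$)
$\left(a + G\right)^{2} = \left(2 + 8\right)^{2} = 10^{2} = 100$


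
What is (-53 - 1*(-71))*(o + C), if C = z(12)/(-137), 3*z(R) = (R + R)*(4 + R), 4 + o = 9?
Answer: 10026/137 ≈ 73.182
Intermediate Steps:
o = 5 (o = -4 + 9 = 5)
z(R) = 2*R*(4 + R)/3 (z(R) = ((R + R)*(4 + R))/3 = ((2*R)*(4 + R))/3 = (2*R*(4 + R))/3 = 2*R*(4 + R)/3)
C = -128/137 (C = ((⅔)*12*(4 + 12))/(-137) = ((⅔)*12*16)*(-1/137) = 128*(-1/137) = -128/137 ≈ -0.93431)
(-53 - 1*(-71))*(o + C) = (-53 - 1*(-71))*(5 - 128/137) = (-53 + 71)*(557/137) = 18*(557/137) = 10026/137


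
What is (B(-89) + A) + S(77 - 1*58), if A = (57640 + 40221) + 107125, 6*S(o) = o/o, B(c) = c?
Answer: 1229383/6 ≈ 2.0490e+5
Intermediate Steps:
S(o) = ⅙ (S(o) = (o/o)/6 = (⅙)*1 = ⅙)
A = 204986 (A = 97861 + 107125 = 204986)
(B(-89) + A) + S(77 - 1*58) = (-89 + 204986) + ⅙ = 204897 + ⅙ = 1229383/6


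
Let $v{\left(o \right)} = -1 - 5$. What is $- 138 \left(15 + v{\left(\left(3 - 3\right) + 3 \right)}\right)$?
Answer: $-1242$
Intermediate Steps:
$v{\left(o \right)} = -6$
$- 138 \left(15 + v{\left(\left(3 - 3\right) + 3 \right)}\right) = - 138 \left(15 - 6\right) = \left(-138\right) 9 = -1242$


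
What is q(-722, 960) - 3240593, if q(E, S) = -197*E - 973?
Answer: -3099332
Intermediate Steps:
q(E, S) = -973 - 197*E
q(-722, 960) - 3240593 = (-973 - 197*(-722)) - 3240593 = (-973 + 142234) - 3240593 = 141261 - 3240593 = -3099332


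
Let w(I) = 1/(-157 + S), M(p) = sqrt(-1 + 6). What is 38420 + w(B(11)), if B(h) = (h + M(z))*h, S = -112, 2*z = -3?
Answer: 10334979/269 ≈ 38420.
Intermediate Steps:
z = -3/2 (z = (1/2)*(-3) = -3/2 ≈ -1.5000)
M(p) = sqrt(5)
B(h) = h*(h + sqrt(5)) (B(h) = (h + sqrt(5))*h = h*(h + sqrt(5)))
w(I) = -1/269 (w(I) = 1/(-157 - 112) = 1/(-269) = -1/269)
38420 + w(B(11)) = 38420 - 1/269 = 10334979/269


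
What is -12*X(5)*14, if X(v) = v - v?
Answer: 0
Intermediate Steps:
X(v) = 0
-12*X(5)*14 = -12*0*14 = 0*14 = 0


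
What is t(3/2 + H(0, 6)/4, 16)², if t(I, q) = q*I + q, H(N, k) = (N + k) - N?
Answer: 4096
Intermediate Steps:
H(N, k) = k
t(I, q) = q + I*q (t(I, q) = I*q + q = q + I*q)
t(3/2 + H(0, 6)/4, 16)² = (16*(1 + (3/2 + 6/4)))² = (16*(1 + (3*(½) + 6*(¼))))² = (16*(1 + (3/2 + 3/2)))² = (16*(1 + 3))² = (16*4)² = 64² = 4096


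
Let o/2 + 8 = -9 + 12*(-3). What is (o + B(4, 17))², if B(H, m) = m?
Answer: 7921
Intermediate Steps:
o = -106 (o = -16 + 2*(-9 + 12*(-3)) = -16 + 2*(-9 - 36) = -16 + 2*(-45) = -16 - 90 = -106)
(o + B(4, 17))² = (-106 + 17)² = (-89)² = 7921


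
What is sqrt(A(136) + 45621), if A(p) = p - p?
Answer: 3*sqrt(5069) ≈ 213.59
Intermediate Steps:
A(p) = 0
sqrt(A(136) + 45621) = sqrt(0 + 45621) = sqrt(45621) = 3*sqrt(5069)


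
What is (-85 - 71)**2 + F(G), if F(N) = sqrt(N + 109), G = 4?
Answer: 24336 + sqrt(113) ≈ 24347.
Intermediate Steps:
F(N) = sqrt(109 + N)
(-85 - 71)**2 + F(G) = (-85 - 71)**2 + sqrt(109 + 4) = (-156)**2 + sqrt(113) = 24336 + sqrt(113)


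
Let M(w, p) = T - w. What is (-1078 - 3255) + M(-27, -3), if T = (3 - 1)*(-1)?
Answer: -4308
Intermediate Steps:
T = -2 (T = 2*(-1) = -2)
M(w, p) = -2 - w
(-1078 - 3255) + M(-27, -3) = (-1078 - 3255) + (-2 - 1*(-27)) = -4333 + (-2 + 27) = -4333 + 25 = -4308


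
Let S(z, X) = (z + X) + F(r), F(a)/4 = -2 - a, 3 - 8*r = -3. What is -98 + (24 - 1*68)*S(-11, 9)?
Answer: 474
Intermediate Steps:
r = 3/4 (r = 3/8 - 1/8*(-3) = 3/8 + 3/8 = 3/4 ≈ 0.75000)
F(a) = -8 - 4*a (F(a) = 4*(-2 - a) = -8 - 4*a)
S(z, X) = -11 + X + z (S(z, X) = (z + X) + (-8 - 4*3/4) = (X + z) + (-8 - 3) = (X + z) - 11 = -11 + X + z)
-98 + (24 - 1*68)*S(-11, 9) = -98 + (24 - 1*68)*(-11 + 9 - 11) = -98 + (24 - 68)*(-13) = -98 - 44*(-13) = -98 + 572 = 474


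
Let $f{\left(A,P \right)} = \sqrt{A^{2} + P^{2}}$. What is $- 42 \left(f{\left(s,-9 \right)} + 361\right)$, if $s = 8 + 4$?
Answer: $-15792$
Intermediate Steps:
$s = 12$
$- 42 \left(f{\left(s,-9 \right)} + 361\right) = - 42 \left(\sqrt{12^{2} + \left(-9\right)^{2}} + 361\right) = - 42 \left(\sqrt{144 + 81} + 361\right) = - 42 \left(\sqrt{225} + 361\right) = - 42 \left(15 + 361\right) = \left(-42\right) 376 = -15792$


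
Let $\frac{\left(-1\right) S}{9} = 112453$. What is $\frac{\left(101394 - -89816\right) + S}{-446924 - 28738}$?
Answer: $\frac{820867}{475662} \approx 1.7257$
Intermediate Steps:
$S = -1012077$ ($S = \left(-9\right) 112453 = -1012077$)
$\frac{\left(101394 - -89816\right) + S}{-446924 - 28738} = \frac{\left(101394 - -89816\right) - 1012077}{-446924 - 28738} = \frac{\left(101394 + 89816\right) - 1012077}{-475662} = \left(191210 - 1012077\right) \left(- \frac{1}{475662}\right) = \left(-820867\right) \left(- \frac{1}{475662}\right) = \frac{820867}{475662}$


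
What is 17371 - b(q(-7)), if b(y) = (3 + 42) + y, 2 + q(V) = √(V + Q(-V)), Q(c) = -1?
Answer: 17328 - 2*I*√2 ≈ 17328.0 - 2.8284*I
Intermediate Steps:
q(V) = -2 + √(-1 + V) (q(V) = -2 + √(V - 1) = -2 + √(-1 + V))
b(y) = 45 + y
17371 - b(q(-7)) = 17371 - (45 + (-2 + √(-1 - 7))) = 17371 - (45 + (-2 + √(-8))) = 17371 - (45 + (-2 + 2*I*√2)) = 17371 - (43 + 2*I*√2) = 17371 + (-43 - 2*I*√2) = 17328 - 2*I*√2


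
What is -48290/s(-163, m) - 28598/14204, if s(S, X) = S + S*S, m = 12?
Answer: -360267487/93767706 ≈ -3.8421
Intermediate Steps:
s(S, X) = S + S²
-48290/s(-163, m) - 28598/14204 = -48290*(-1/(163*(1 - 163))) - 28598/14204 = -48290/((-163*(-162))) - 28598*1/14204 = -48290/26406 - 14299/7102 = -48290*1/26406 - 14299/7102 = -24145/13203 - 14299/7102 = -360267487/93767706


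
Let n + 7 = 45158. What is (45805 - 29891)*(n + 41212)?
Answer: 1374380782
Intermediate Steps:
n = 45151 (n = -7 + 45158 = 45151)
(45805 - 29891)*(n + 41212) = (45805 - 29891)*(45151 + 41212) = 15914*86363 = 1374380782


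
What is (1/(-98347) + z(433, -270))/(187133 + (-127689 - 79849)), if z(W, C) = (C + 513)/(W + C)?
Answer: -23898158/327103597205 ≈ -7.3060e-5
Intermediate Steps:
z(W, C) = (513 + C)/(C + W)
(1/(-98347) + z(433, -270))/(187133 + (-127689 - 79849)) = (1/(-98347) + (513 - 270)/(-270 + 433))/(187133 + (-127689 - 79849)) = (-1/98347 + 243/163)/(187133 - 207538) = (-1/98347 + (1/163)*243)/(-20405) = (-1/98347 + 243/163)*(-1/20405) = (23898158/16030561)*(-1/20405) = -23898158/327103597205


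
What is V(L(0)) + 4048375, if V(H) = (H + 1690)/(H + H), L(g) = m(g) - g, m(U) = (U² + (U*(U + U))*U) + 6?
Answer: 12145549/3 ≈ 4.0485e+6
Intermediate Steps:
m(U) = 6 + U² + 2*U³ (m(U) = (U² + (U*(2*U))*U) + 6 = (U² + (2*U²)*U) + 6 = (U² + 2*U³) + 6 = 6 + U² + 2*U³)
L(g) = 6 + g² - g + 2*g³ (L(g) = (6 + g² + 2*g³) - g = 6 + g² - g + 2*g³)
V(H) = (1690 + H)/(2*H) (V(H) = (1690 + H)/((2*H)) = (1690 + H)*(1/(2*H)) = (1690 + H)/(2*H))
V(L(0)) + 4048375 = (1690 + (6 + 0² - 1*0 + 2*0³))/(2*(6 + 0² - 1*0 + 2*0³)) + 4048375 = (1690 + (6 + 0 + 0 + 2*0))/(2*(6 + 0 + 0 + 2*0)) + 4048375 = (1690 + (6 + 0 + 0 + 0))/(2*(6 + 0 + 0 + 0)) + 4048375 = (½)*(1690 + 6)/6 + 4048375 = (½)*(⅙)*1696 + 4048375 = 424/3 + 4048375 = 12145549/3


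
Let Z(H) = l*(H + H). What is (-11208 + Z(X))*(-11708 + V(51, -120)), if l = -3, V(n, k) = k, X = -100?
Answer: 125471424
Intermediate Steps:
Z(H) = -6*H (Z(H) = -3*(H + H) = -6*H)
(-11208 + Z(X))*(-11708 + V(51, -120)) = (-11208 - 6*(-100))*(-11708 - 120) = (-11208 + 600)*(-11828) = -10608*(-11828) = 125471424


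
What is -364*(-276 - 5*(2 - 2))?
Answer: 100464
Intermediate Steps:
-364*(-276 - 5*(2 - 2)) = -364*(-276 - 5*0) = -364*(-276 + 0) = -364*(-276) = 100464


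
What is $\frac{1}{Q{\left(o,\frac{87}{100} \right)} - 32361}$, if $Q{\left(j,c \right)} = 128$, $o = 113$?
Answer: $- \frac{1}{32233} \approx -3.1024 \cdot 10^{-5}$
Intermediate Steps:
$\frac{1}{Q{\left(o,\frac{87}{100} \right)} - 32361} = \frac{1}{128 - 32361} = \frac{1}{-32233} = - \frac{1}{32233}$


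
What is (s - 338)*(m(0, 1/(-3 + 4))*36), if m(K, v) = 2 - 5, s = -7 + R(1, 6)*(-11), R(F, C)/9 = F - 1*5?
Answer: -5508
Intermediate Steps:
R(F, C) = -45 + 9*F (R(F, C) = 9*(F - 1*5) = 9*(F - 5) = 9*(-5 + F) = -45 + 9*F)
s = 389 (s = -7 + (-45 + 9*1)*(-11) = -7 + (-45 + 9)*(-11) = -7 - 36*(-11) = -7 + 396 = 389)
m(K, v) = -3
(s - 338)*(m(0, 1/(-3 + 4))*36) = (389 - 338)*(-3*36) = 51*(-108) = -5508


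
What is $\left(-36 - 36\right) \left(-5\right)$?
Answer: $360$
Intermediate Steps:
$\left(-36 - 36\right) \left(-5\right) = \left(-72\right) \left(-5\right) = 360$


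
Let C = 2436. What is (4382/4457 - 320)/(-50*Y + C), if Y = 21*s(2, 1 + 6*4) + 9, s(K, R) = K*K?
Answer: 710929/4933899 ≈ 0.14409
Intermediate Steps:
s(K, R) = K²
Y = 93 (Y = 21*2² + 9 = 21*4 + 9 = 84 + 9 = 93)
(4382/4457 - 320)/(-50*Y + C) = (4382/4457 - 320)/(-50*93 + 2436) = (4382*(1/4457) - 320)/(-4650 + 2436) = (4382/4457 - 320)/(-2214) = -1421858/4457*(-1/2214) = 710929/4933899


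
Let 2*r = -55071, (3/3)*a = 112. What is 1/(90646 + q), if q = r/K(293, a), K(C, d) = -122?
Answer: 244/22172695 ≈ 1.1005e-5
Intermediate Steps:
a = 112
r = -55071/2 (r = (½)*(-55071) = -55071/2 ≈ -27536.)
q = 55071/244 (q = -55071/2/(-122) = -55071/2*(-1/122) = 55071/244 ≈ 225.70)
1/(90646 + q) = 1/(90646 + 55071/244) = 1/(22172695/244) = 244/22172695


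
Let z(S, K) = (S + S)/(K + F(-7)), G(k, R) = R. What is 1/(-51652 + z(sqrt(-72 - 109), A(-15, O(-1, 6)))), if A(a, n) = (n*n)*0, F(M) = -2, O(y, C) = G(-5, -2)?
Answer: I/(sqrt(181) - 51652*I) ≈ -1.936e-5 + 5.0427e-9*I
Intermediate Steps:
O(y, C) = -2
A(a, n) = 0 (A(a, n) = n**2*0 = 0)
z(S, K) = 2*S/(-2 + K) (z(S, K) = (S + S)/(K - 2) = (2*S)/(-2 + K) = 2*S/(-2 + K))
1/(-51652 + z(sqrt(-72 - 109), A(-15, O(-1, 6)))) = 1/(-51652 + 2*sqrt(-72 - 109)/(-2 + 0)) = 1/(-51652 + 2*sqrt(-181)/(-2)) = 1/(-51652 + 2*(I*sqrt(181))*(-1/2)) = 1/(-51652 - I*sqrt(181))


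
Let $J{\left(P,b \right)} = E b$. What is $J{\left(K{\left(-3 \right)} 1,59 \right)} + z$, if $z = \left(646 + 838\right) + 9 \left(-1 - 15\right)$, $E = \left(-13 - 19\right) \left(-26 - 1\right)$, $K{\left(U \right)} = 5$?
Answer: $52316$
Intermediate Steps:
$E = 864$ ($E = \left(-32\right) \left(-27\right) = 864$)
$z = 1340$ ($z = 1484 + 9 \left(-16\right) = 1484 - 144 = 1340$)
$J{\left(P,b \right)} = 864 b$
$J{\left(K{\left(-3 \right)} 1,59 \right)} + z = 864 \cdot 59 + 1340 = 50976 + 1340 = 52316$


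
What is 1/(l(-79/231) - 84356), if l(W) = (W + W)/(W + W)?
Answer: -1/84355 ≈ -1.1855e-5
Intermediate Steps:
l(W) = 1 (l(W) = (2*W)/((2*W)) = (2*W)*(1/(2*W)) = 1)
1/(l(-79/231) - 84356) = 1/(1 - 84356) = 1/(-84355) = -1/84355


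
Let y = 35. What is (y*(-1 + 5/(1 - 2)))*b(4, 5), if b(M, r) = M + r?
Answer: -1890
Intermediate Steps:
(y*(-1 + 5/(1 - 2)))*b(4, 5) = (35*(-1 + 5/(1 - 2)))*(4 + 5) = (35*(-1 + 5/(-1)))*9 = (35*(-1 - 1*5))*9 = (35*(-1 - 5))*9 = (35*(-6))*9 = -210*9 = -1890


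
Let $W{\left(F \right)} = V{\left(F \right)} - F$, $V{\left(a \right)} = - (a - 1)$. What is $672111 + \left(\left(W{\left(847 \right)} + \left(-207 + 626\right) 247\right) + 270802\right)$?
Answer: $1044713$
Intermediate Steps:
$V{\left(a \right)} = 1 - a$ ($V{\left(a \right)} = - (-1 + a) = 1 - a$)
$W{\left(F \right)} = 1 - 2 F$ ($W{\left(F \right)} = \left(1 - F\right) - F = 1 - 2 F$)
$672111 + \left(\left(W{\left(847 \right)} + \left(-207 + 626\right) 247\right) + 270802\right) = 672111 + \left(\left(\left(1 - 1694\right) + \left(-207 + 626\right) 247\right) + 270802\right) = 672111 + \left(\left(\left(1 - 1694\right) + 419 \cdot 247\right) + 270802\right) = 672111 + \left(\left(-1693 + 103493\right) + 270802\right) = 672111 + \left(101800 + 270802\right) = 672111 + 372602 = 1044713$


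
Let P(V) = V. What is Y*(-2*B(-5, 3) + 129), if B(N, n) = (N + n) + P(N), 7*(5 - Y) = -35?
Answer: 1430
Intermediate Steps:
Y = 10 (Y = 5 - 1/7*(-35) = 5 + 5 = 10)
B(N, n) = n + 2*N (B(N, n) = (N + n) + N = n + 2*N)
Y*(-2*B(-5, 3) + 129) = 10*(-2*(3 + 2*(-5)) + 129) = 10*(-2*(3 - 10) + 129) = 10*(-2*(-7) + 129) = 10*(14 + 129) = 10*143 = 1430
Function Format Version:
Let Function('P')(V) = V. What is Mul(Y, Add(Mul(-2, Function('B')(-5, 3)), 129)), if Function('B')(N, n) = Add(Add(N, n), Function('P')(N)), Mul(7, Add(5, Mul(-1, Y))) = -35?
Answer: 1430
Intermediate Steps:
Y = 10 (Y = Add(5, Mul(Rational(-1, 7), -35)) = Add(5, 5) = 10)
Function('B')(N, n) = Add(n, Mul(2, N)) (Function('B')(N, n) = Add(Add(N, n), N) = Add(n, Mul(2, N)))
Mul(Y, Add(Mul(-2, Function('B')(-5, 3)), 129)) = Mul(10, Add(Mul(-2, Add(3, Mul(2, -5))), 129)) = Mul(10, Add(Mul(-2, Add(3, -10)), 129)) = Mul(10, Add(Mul(-2, -7), 129)) = Mul(10, Add(14, 129)) = Mul(10, 143) = 1430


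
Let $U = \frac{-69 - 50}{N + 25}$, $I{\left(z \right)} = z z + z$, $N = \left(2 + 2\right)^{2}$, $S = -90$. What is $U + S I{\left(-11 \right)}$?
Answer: $- \frac{406019}{41} \approx -9902.9$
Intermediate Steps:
$N = 16$ ($N = 4^{2} = 16$)
$I{\left(z \right)} = z + z^{2}$ ($I{\left(z \right)} = z^{2} + z = z + z^{2}$)
$U = - \frac{119}{41}$ ($U = \frac{-69 - 50}{16 + 25} = - \frac{119}{41} \approx -2.9024$)
$U + S I{\left(-11 \right)} = - \frac{119}{41} - 90 \left(- 11 \left(1 - 11\right)\right) = - \frac{119}{41} - 90 \left(\left(-11\right) \left(-10\right)\right) = - \frac{119}{41} - 9900 = - \frac{406019}{41}$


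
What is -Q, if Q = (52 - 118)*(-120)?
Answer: -7920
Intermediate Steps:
Q = 7920 (Q = -66*(-120) = 7920)
-Q = -1*7920 = -7920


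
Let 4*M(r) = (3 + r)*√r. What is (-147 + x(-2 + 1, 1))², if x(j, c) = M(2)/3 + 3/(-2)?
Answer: 1587787/72 - 495*√2/4 ≈ 21878.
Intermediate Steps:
M(r) = √r*(3 + r)/4 (M(r) = ((3 + r)*√r)/4 = (√r*(3 + r))/4 = √r*(3 + r)/4)
x(j, c) = -3/2 + 5*√2/12 (x(j, c) = (√2*(3 + 2)/4)/3 + 3/(-2) = ((¼)*√2*5)*(⅓) + 3*(-½) = (5*√2/4)*(⅓) - 3/2 = 5*√2/12 - 3/2 = -3/2 + 5*√2/12)
(-147 + x(-2 + 1, 1))² = (-147 + (-3/2 + 5*√2/12))² = (-297/2 + 5*√2/12)²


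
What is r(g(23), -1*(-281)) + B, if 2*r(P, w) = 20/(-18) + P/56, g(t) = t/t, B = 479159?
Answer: 482991721/1008 ≈ 4.7916e+5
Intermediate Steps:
g(t) = 1
r(P, w) = -5/9 + P/112 (r(P, w) = (20/(-18) + P/56)/2 = (20*(-1/18) + P*(1/56))/2 = (-10/9 + P/56)/2 = -5/9 + P/112)
r(g(23), -1*(-281)) + B = (-5/9 + (1/112)*1) + 479159 = (-5/9 + 1/112) + 479159 = -551/1008 + 479159 = 482991721/1008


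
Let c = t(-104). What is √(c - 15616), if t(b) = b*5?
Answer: 2*I*√4034 ≈ 127.03*I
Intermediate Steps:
t(b) = 5*b
c = -520 (c = 5*(-104) = -520)
√(c - 15616) = √(-520 - 15616) = √(-16136) = 2*I*√4034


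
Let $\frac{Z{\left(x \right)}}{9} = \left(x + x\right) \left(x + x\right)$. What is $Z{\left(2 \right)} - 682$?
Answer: $-538$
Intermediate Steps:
$Z{\left(x \right)} = 36 x^{2}$ ($Z{\left(x \right)} = 9 \left(x + x\right) \left(x + x\right) = 9 \cdot 2 x 2 x = 9 \cdot 4 x^{2} = 36 x^{2}$)
$Z{\left(2 \right)} - 682 = 36 \cdot 2^{2} - 682 = 36 \cdot 4 - 682 = 144 - 682 = -538$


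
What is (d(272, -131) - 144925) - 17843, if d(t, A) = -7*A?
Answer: -161851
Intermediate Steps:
(d(272, -131) - 144925) - 17843 = (-7*(-131) - 144925) - 17843 = (917 - 144925) - 17843 = -144008 - 17843 = -161851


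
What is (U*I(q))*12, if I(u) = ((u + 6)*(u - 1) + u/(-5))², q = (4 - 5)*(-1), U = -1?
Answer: -12/25 ≈ -0.48000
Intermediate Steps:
q = 1 (q = -1*(-1) = 1)
I(u) = (-u/5 + (-1 + u)*(6 + u))² (I(u) = ((6 + u)*(-1 + u) + u*(-⅕))² = ((-1 + u)*(6 + u) - u/5)² = (-u/5 + (-1 + u)*(6 + u))²)
(U*I(q))*12 = -(-30 + 5*1² + 24*1)²/25*12 = -(-30 + 5*1 + 24)²/25*12 = -(-30 + 5 + 24)²/25*12 = -(-1)²/25*12 = -1/25*12 = -12/25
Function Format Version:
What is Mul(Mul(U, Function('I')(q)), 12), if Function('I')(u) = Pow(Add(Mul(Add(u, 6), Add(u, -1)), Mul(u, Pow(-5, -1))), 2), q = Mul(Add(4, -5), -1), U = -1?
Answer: Rational(-12, 25) ≈ -0.48000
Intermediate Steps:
q = 1 (q = Mul(-1, -1) = 1)
Function('I')(u) = Pow(Add(Mul(Rational(-1, 5), u), Mul(Add(-1, u), Add(6, u))), 2) (Function('I')(u) = Pow(Add(Mul(Add(6, u), Add(-1, u)), Mul(u, Rational(-1, 5))), 2) = Pow(Add(Mul(Add(-1, u), Add(6, u)), Mul(Rational(-1, 5), u)), 2) = Pow(Add(Mul(Rational(-1, 5), u), Mul(Add(-1, u), Add(6, u))), 2))
Mul(Mul(U, Function('I')(q)), 12) = Mul(Mul(-1, Mul(Rational(1, 25), Pow(Add(-30, Mul(5, Pow(1, 2)), Mul(24, 1)), 2))), 12) = Mul(Mul(-1, Mul(Rational(1, 25), Pow(Add(-30, Mul(5, 1), 24), 2))), 12) = Mul(Mul(-1, Mul(Rational(1, 25), Pow(Add(-30, 5, 24), 2))), 12) = Mul(Mul(-1, Mul(Rational(1, 25), Pow(-1, 2))), 12) = Mul(Mul(-1, Mul(Rational(1, 25), 1)), 12) = Mul(Mul(-1, Rational(1, 25)), 12) = Mul(Rational(-1, 25), 12) = Rational(-12, 25)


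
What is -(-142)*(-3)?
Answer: -426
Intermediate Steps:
-(-142)*(-3) = -1*426 = -426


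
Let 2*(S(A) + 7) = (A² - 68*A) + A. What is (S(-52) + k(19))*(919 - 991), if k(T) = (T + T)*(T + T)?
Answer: -326232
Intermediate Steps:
S(A) = -7 + A²/2 - 67*A/2 (S(A) = -7 + ((A² - 68*A) + A)/2 = -7 + (A² - 67*A)/2 = -7 + (A²/2 - 67*A/2) = -7 + A²/2 - 67*A/2)
k(T) = 4*T² (k(T) = (2*T)*(2*T) = 4*T²)
(S(-52) + k(19))*(919 - 991) = ((-7 + (½)*(-52)² - 67/2*(-52)) + 4*19²)*(919 - 991) = ((-7 + (½)*2704 + 1742) + 4*361)*(-72) = ((-7 + 1352 + 1742) + 1444)*(-72) = (3087 + 1444)*(-72) = 4531*(-72) = -326232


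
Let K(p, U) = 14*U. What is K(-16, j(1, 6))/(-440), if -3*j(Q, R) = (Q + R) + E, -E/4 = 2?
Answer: -7/660 ≈ -0.010606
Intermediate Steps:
E = -8 (E = -4*2 = -8)
j(Q, R) = 8/3 - Q/3 - R/3 (j(Q, R) = -((Q + R) - 8)/3 = -(-8 + Q + R)/3 = 8/3 - Q/3 - R/3)
K(-16, j(1, 6))/(-440) = (14*(8/3 - ⅓*1 - ⅓*6))/(-440) = (14*(8/3 - ⅓ - 2))*(-1/440) = (14*(⅓))*(-1/440) = (14/3)*(-1/440) = -7/660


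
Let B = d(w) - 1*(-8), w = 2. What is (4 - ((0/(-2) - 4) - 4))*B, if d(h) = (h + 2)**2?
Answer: 288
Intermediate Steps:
d(h) = (2 + h)**2
B = 24 (B = (2 + 2)**2 - 1*(-8) = 4**2 + 8 = 16 + 8 = 24)
(4 - ((0/(-2) - 4) - 4))*B = (4 - ((0/(-2) - 4) - 4))*24 = (4 - ((0*(-1/2) - 4) - 4))*24 = (4 - ((0 - 4) - 4))*24 = (4 - (-4 - 4))*24 = (4 - 1*(-8))*24 = (4 + 8)*24 = 12*24 = 288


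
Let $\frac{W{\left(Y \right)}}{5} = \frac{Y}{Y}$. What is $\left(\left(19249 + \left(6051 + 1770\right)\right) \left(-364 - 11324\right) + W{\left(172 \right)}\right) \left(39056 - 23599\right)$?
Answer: $-4890504453835$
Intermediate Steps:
$W{\left(Y \right)} = 5$ ($W{\left(Y \right)} = 5 \frac{Y}{Y} = 5 \cdot 1 = 5$)
$\left(\left(19249 + \left(6051 + 1770\right)\right) \left(-364 - 11324\right) + W{\left(172 \right)}\right) \left(39056 - 23599\right) = \left(\left(19249 + \left(6051 + 1770\right)\right) \left(-364 - 11324\right) + 5\right) \left(39056 - 23599\right) = \left(\left(19249 + 7821\right) \left(-11688\right) + 5\right) 15457 = \left(27070 \left(-11688\right) + 5\right) 15457 = \left(-316394160 + 5\right) 15457 = \left(-316394155\right) 15457 = -4890504453835$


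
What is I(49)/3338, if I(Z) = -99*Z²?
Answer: -237699/3338 ≈ -71.210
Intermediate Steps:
I(49)/3338 = -99*49²/3338 = -99*2401*(1/3338) = -237699*1/3338 = -237699/3338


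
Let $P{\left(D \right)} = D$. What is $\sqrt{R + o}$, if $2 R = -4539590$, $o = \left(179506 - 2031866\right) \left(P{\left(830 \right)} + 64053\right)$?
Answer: $15 i \sqrt{534173083} \approx 3.4668 \cdot 10^{5} i$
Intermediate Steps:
$o = -120186673880$ ($o = \left(179506 - 2031866\right) \left(830 + 64053\right) = \left(-1852360\right) 64883 = -120186673880$)
$R = -2269795$ ($R = \frac{1}{2} \left(-4539590\right) = -2269795$)
$\sqrt{R + o} = \sqrt{-2269795 - 120186673880} = \sqrt{-120188943675} = 15 i \sqrt{534173083}$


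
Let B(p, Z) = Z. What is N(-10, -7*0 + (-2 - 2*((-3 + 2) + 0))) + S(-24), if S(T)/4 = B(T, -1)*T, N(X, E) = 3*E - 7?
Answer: 89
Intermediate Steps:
N(X, E) = -7 + 3*E
S(T) = -4*T (S(T) = 4*(-T) = -4*T)
N(-10, -7*0 + (-2 - 2*((-3 + 2) + 0))) + S(-24) = (-7 + 3*(-7*0 + (-2 - 2*((-3 + 2) + 0)))) - 4*(-24) = (-7 + 3*(0 + (-2 - 2*(-1 + 0)))) + 96 = (-7 + 3*(0 + (-2 - 2*(-1)))) + 96 = (-7 + 3*(0 + (-2 - 1*(-2)))) + 96 = (-7 + 3*(0 + (-2 + 2))) + 96 = (-7 + 3*(0 + 0)) + 96 = (-7 + 3*0) + 96 = (-7 + 0) + 96 = -7 + 96 = 89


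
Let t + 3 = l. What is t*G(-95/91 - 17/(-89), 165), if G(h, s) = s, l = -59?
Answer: -10230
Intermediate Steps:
t = -62 (t = -3 - 59 = -62)
t*G(-95/91 - 17/(-89), 165) = -62*165 = -10230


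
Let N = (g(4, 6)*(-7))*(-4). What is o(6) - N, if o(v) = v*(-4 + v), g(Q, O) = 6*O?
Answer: -996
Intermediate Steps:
N = 1008 (N = ((6*6)*(-7))*(-4) = (36*(-7))*(-4) = -252*(-4) = 1008)
o(6) - N = 6*(-4 + 6) - 1*1008 = 6*2 - 1008 = 12 - 1008 = -996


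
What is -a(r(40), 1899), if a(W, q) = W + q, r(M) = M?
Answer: -1939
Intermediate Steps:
-a(r(40), 1899) = -(40 + 1899) = -1*1939 = -1939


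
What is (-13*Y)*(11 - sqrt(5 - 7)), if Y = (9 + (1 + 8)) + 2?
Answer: -2860 + 260*I*sqrt(2) ≈ -2860.0 + 367.7*I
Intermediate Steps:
Y = 20 (Y = (9 + 9) + 2 = 18 + 2 = 20)
(-13*Y)*(11 - sqrt(5 - 7)) = (-13*20)*(11 - sqrt(5 - 7)) = -260*(11 - sqrt(-2)) = -260*(11 - I*sqrt(2)) = -2860 + 260*I*sqrt(2)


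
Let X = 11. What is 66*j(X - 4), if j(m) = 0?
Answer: 0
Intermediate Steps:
66*j(X - 4) = 66*0 = 0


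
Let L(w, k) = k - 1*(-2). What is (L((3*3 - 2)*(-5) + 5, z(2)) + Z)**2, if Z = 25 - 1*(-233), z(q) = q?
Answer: 68644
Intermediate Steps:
L(w, k) = 2 + k (L(w, k) = k + 2 = 2 + k)
Z = 258 (Z = 25 + 233 = 258)
(L((3*3 - 2)*(-5) + 5, z(2)) + Z)**2 = ((2 + 2) + 258)**2 = (4 + 258)**2 = 262**2 = 68644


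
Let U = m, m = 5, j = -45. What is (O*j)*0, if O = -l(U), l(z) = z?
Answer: 0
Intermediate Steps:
U = 5
O = -5 (O = -1*5 = -5)
(O*j)*0 = -5*(-45)*0 = 225*0 = 0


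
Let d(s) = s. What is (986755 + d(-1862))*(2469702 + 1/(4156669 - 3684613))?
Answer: 88325025998080193/36312 ≈ 2.4324e+12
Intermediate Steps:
(986755 + d(-1862))*(2469702 + 1/(4156669 - 3684613)) = (986755 - 1862)*(2469702 + 1/(4156669 - 3684613)) = 984893*(2469702 + 1/472056) = 984893*(1165837647313/472056) = 88325025998080193/36312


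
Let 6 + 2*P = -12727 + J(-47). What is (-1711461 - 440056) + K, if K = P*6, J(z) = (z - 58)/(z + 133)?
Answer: -188315891/86 ≈ -2.1897e+6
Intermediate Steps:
J(z) = (-58 + z)/(133 + z)
P = -1095143/172 (P = -3 + (-12727 + (-58 - 47)/(133 - 47))/2 = -3 + (-12727 - 105/86)/2 = -3 + (½)*(-1094627/86) = -3 - 1094627/172 = -1095143/172 ≈ -6367.1)
K = -3285429/86 (K = -1095143/172*6 = -3285429/86 ≈ -38203.)
(-1711461 - 440056) + K = (-1711461 - 440056) - 3285429/86 = -2151517 - 3285429/86 = -188315891/86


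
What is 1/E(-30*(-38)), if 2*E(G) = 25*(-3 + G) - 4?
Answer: 2/28421 ≈ 7.0371e-5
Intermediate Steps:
E(G) = -79/2 + 25*G/2 (E(G) = (25*(-3 + G) - 4)/2 = ((-75 + 25*G) - 4)/2 = (-79 + 25*G)/2 = -79/2 + 25*G/2)
1/E(-30*(-38)) = 1/(-79/2 + 25*(-30*(-38))/2) = 1/(-79/2 + (25/2)*1140) = 1/(-79/2 + 14250) = 1/(28421/2) = 2/28421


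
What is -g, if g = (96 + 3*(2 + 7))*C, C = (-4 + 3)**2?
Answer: -123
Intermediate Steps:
C = 1 (C = (-1)**2 = 1)
g = 123 (g = (96 + 3*(2 + 7))*1 = (96 + 3*9)*1 = (96 + 27)*1 = 123*1 = 123)
-g = -1*123 = -123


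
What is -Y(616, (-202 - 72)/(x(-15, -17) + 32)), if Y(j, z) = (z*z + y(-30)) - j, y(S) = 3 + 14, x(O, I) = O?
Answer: 98035/289 ≈ 339.22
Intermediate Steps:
y(S) = 17
Y(j, z) = 17 + z² - j (Y(j, z) = (z*z + 17) - j = (z² + 17) - j = (17 + z²) - j = 17 + z² - j)
-Y(616, (-202 - 72)/(x(-15, -17) + 32)) = -(17 + ((-202 - 72)/(-15 + 32))² - 1*616) = -(17 + (-274/17)² - 616) = -(17 + 75076/289 - 616) = -1*(-98035/289) = 98035/289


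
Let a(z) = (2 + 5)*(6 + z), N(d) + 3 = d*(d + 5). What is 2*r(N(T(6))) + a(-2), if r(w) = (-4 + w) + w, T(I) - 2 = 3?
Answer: 208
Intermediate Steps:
T(I) = 5 (T(I) = 2 + 3 = 5)
N(d) = -3 + d*(5 + d) (N(d) = -3 + d*(d + 5) = -3 + d*(5 + d))
a(z) = 42 + 7*z (a(z) = 7*(6 + z) = 42 + 7*z)
r(w) = -4 + 2*w
2*r(N(T(6))) + a(-2) = 2*(-4 + 2*(-3 + 5² + 5*5)) + (42 + 7*(-2)) = 2*(-4 + 2*(-3 + 25 + 25)) + (42 - 14) = 2*(-4 + 2*47) + 28 = 2*(-4 + 94) + 28 = 2*90 + 28 = 180 + 28 = 208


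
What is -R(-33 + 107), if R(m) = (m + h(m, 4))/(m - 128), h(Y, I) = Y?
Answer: 74/27 ≈ 2.7407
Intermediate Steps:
R(m) = 2*m/(-128 + m) (R(m) = (m + m)/(m - 128) = (2*m)/(-128 + m) = 2*m/(-128 + m))
-R(-33 + 107) = -2*(-33 + 107)/(-128 + (-33 + 107)) = -2*74/(-128 + 74) = -2*74/(-54) = -2*74*(-1)/54 = -1*(-74/27) = 74/27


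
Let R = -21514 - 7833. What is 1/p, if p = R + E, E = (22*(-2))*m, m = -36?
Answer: -1/27763 ≈ -3.6019e-5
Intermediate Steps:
R = -29347
E = 1584 (E = (22*(-2))*(-36) = -44*(-36) = 1584)
p = -27763 (p = -29347 + 1584 = -27763)
1/p = 1/(-27763) = -1/27763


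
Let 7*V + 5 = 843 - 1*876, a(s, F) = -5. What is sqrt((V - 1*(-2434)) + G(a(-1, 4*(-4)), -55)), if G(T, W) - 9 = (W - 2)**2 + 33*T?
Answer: sqrt(270557)/7 ≈ 74.307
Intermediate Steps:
V = -38/7 (V = -5/7 + (843 - 1*876)/7 = -5/7 + (843 - 876)/7 = -5/7 + (1/7)*(-33) = -5/7 - 33/7 = -38/7 ≈ -5.4286)
G(T, W) = 9 + (-2 + W)**2 + 33*T (G(T, W) = 9 + ((W - 2)**2 + 33*T) = 9 + ((-2 + W)**2 + 33*T) = 9 + (-2 + W)**2 + 33*T)
sqrt((V - 1*(-2434)) + G(a(-1, 4*(-4)), -55)) = sqrt((-38/7 - 1*(-2434)) + (9 + (-2 - 55)**2 + 33*(-5))) = sqrt((-38/7 + 2434) + (9 + (-57)**2 - 165)) = sqrt(17000/7 + (9 + 3249 - 165)) = sqrt(17000/7 + 3093) = sqrt(38651/7) = sqrt(270557)/7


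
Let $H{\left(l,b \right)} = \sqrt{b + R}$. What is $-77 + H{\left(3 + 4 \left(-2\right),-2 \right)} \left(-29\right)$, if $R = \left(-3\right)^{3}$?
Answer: $-77 - 29 i \sqrt{29} \approx -77.0 - 156.17 i$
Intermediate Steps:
$R = -27$
$H{\left(l,b \right)} = \sqrt{-27 + b}$ ($H{\left(l,b \right)} = \sqrt{b - 27} = \sqrt{-27 + b}$)
$-77 + H{\left(3 + 4 \left(-2\right),-2 \right)} \left(-29\right) = -77 + \sqrt{-27 - 2} \left(-29\right) = -77 + \sqrt{-29} \left(-29\right) = -77 + i \sqrt{29} \left(-29\right) = -77 - 29 i \sqrt{29}$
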